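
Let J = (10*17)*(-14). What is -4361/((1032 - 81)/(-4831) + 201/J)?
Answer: 50141818580/3234411 ≈ 15503.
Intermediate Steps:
J = -2380 (J = 170*(-14) = -2380)
-4361/((1032 - 81)/(-4831) + 201/J) = -4361/((1032 - 81)/(-4831) + 201/(-2380)) = -4361/(951*(-1/4831) + 201*(-1/2380)) = -4361/(-951/4831 - 201/2380) = -4361/(-3234411/11497780) = -4361*(-11497780/3234411) = 50141818580/3234411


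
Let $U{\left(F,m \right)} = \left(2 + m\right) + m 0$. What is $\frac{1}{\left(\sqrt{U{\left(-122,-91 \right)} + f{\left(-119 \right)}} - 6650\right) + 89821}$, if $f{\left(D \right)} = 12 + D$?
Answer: $\frac{83171}{6917415437} - \frac{14 i}{6917415437} \approx 1.2023 \cdot 10^{-5} - 2.0239 \cdot 10^{-9} i$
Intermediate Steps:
$U{\left(F,m \right)} = 2 + m$ ($U{\left(F,m \right)} = \left(2 + m\right) + 0 = 2 + m$)
$\frac{1}{\left(\sqrt{U{\left(-122,-91 \right)} + f{\left(-119 \right)}} - 6650\right) + 89821} = \frac{1}{\left(\sqrt{\left(2 - 91\right) + \left(12 - 119\right)} - 6650\right) + 89821} = \frac{1}{\left(\sqrt{-89 - 107} - 6650\right) + 89821} = \frac{1}{\left(\sqrt{-196} - 6650\right) + 89821} = \frac{1}{\left(14 i - 6650\right) + 89821} = \frac{1}{\left(-6650 + 14 i\right) + 89821} = \frac{1}{83171 + 14 i} = \frac{83171 - 14 i}{6917415437}$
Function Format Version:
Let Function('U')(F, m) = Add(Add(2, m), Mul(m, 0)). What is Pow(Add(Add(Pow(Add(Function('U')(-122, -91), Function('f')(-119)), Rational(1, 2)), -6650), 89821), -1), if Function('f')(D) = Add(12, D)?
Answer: Add(Rational(83171, 6917415437), Mul(Rational(-14, 6917415437), I)) ≈ Add(1.2023e-5, Mul(-2.0239e-9, I))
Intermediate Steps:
Function('U')(F, m) = Add(2, m) (Function('U')(F, m) = Add(Add(2, m), 0) = Add(2, m))
Pow(Add(Add(Pow(Add(Function('U')(-122, -91), Function('f')(-119)), Rational(1, 2)), -6650), 89821), -1) = Pow(Add(Add(Pow(Add(Add(2, -91), Add(12, -119)), Rational(1, 2)), -6650), 89821), -1) = Pow(Add(Add(Pow(Add(-89, -107), Rational(1, 2)), -6650), 89821), -1) = Pow(Add(Add(Pow(-196, Rational(1, 2)), -6650), 89821), -1) = Pow(Add(Add(Mul(14, I), -6650), 89821), -1) = Pow(Add(Add(-6650, Mul(14, I)), 89821), -1) = Pow(Add(83171, Mul(14, I)), -1) = Mul(Rational(1, 6917415437), Add(83171, Mul(-14, I)))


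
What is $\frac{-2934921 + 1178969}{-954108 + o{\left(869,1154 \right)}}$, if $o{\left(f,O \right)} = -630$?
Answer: $\frac{877976}{477369} \approx 1.8392$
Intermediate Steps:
$\frac{-2934921 + 1178969}{-954108 + o{\left(869,1154 \right)}} = \frac{-2934921 + 1178969}{-954108 - 630} = - \frac{1755952}{-954738} = \left(-1755952\right) \left(- \frac{1}{954738}\right) = \frac{877976}{477369}$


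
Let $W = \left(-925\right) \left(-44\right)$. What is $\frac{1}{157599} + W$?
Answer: $\frac{6414279301}{157599} \approx 40700.0$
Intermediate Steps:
$W = 40700$
$\frac{1}{157599} + W = \frac{1}{157599} + 40700 = \frac{6414279301}{157599}$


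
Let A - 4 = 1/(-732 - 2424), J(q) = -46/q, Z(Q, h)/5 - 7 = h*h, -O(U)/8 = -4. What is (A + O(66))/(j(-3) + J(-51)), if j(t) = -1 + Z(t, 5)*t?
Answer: -386291/5151644 ≈ -0.074984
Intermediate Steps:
O(U) = 32 (O(U) = -8*(-4) = 32)
Z(Q, h) = 35 + 5*h**2 (Z(Q, h) = 35 + 5*(h*h) = 35 + 5*h**2)
j(t) = -1 + 160*t (j(t) = -1 + (35 + 5*5**2)*t = -1 + (35 + 5*25)*t = -1 + (35 + 125)*t = -1 + 160*t)
A = 12623/3156 (A = 4 + 1/(-732 - 2424) = 4 + 1/(-3156) = 4 - 1/3156 = 12623/3156 ≈ 3.9997)
(A + O(66))/(j(-3) + J(-51)) = (12623/3156 + 32)/((-1 + 160*(-3)) - 46/(-51)) = 113615/(3156*((-1 - 480) - 46*(-1/51))) = 113615/(3156*(-481 + 46/51)) = 113615/(3156*(-24485/51)) = (113615/3156)*(-51/24485) = -386291/5151644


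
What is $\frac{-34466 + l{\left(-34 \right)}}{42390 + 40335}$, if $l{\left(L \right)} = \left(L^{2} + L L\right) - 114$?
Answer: $- \frac{10756}{27575} \approx -0.39006$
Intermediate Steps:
$l{\left(L \right)} = -114 + 2 L^{2}$ ($l{\left(L \right)} = \left(L^{2} + L^{2}\right) - 114 = 2 L^{2} - 114 = -114 + 2 L^{2}$)
$\frac{-34466 + l{\left(-34 \right)}}{42390 + 40335} = \frac{-34466 - \left(114 - 2 \left(-34\right)^{2}\right)}{42390 + 40335} = \frac{-34466 + \left(-114 + 2 \cdot 1156\right)}{82725} = \left(-34466 + \left(-114 + 2312\right)\right) \frac{1}{82725} = \left(-34466 + 2198\right) \frac{1}{82725} = \left(-32268\right) \frac{1}{82725} = - \frac{10756}{27575}$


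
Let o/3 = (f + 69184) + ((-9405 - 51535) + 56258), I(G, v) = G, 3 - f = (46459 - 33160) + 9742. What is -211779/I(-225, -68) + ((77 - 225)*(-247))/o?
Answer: 731995513/777450 ≈ 941.53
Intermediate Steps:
f = -23038 (f = 3 - ((46459 - 33160) + 9742) = 3 - (13299 + 9742) = 3 - 1*23041 = 3 - 23041 = -23038)
o = 124392 (o = 3*((-23038 + 69184) + ((-9405 - 51535) + 56258)) = 3*(46146 + (-60940 + 56258)) = 3*(46146 - 4682) = 3*41464 = 124392)
-211779/I(-225, -68) + ((77 - 225)*(-247))/o = -211779/(-225) + ((77 - 225)*(-247))/124392 = -211779*(-1/225) - 148*(-247)*(1/124392) = 23531/25 + 36556*(1/124392) = 23531/25 + 9139/31098 = 731995513/777450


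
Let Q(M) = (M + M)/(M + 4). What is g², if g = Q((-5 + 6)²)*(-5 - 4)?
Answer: 324/25 ≈ 12.960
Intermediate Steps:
Q(M) = 2*M/(4 + M) (Q(M) = (2*M)/(4 + M) = 2*M/(4 + M))
g = -18/5 (g = (2*(-5 + 6)²/(4 + (-5 + 6)²))*(-5 - 4) = (2*1²/(4 + 1²))*(-9) = (2*1/(4 + 1))*(-9) = (2*1/5)*(-9) = (2*1*(⅕))*(-9) = (⅖)*(-9) = -18/5 ≈ -3.6000)
g² = (-18/5)² = 324/25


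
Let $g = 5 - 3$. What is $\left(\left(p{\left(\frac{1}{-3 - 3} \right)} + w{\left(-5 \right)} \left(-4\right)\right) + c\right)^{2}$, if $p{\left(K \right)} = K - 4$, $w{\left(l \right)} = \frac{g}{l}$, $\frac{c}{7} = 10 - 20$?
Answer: $\frac{4739329}{900} \approx 5265.9$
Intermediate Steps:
$g = 2$ ($g = 5 - 3 = 2$)
$c = -70$ ($c = 7 \left(10 - 20\right) = 7 \left(-10\right) = -70$)
$w{\left(l \right)} = \frac{2}{l}$
$p{\left(K \right)} = -4 + K$ ($p{\left(K \right)} = K - 4 = -4 + K$)
$\left(\left(p{\left(\frac{1}{-3 - 3} \right)} + w{\left(-5 \right)} \left(-4\right)\right) + c\right)^{2} = \left(\left(\left(-4 + \frac{1}{-3 - 3}\right) + \frac{2}{-5} \left(-4\right)\right) - 70\right)^{2} = \left(\left(\left(-4 + \frac{1}{-6}\right) + 2 \left(- \frac{1}{5}\right) \left(-4\right)\right) - 70\right)^{2} = \left(\left(\left(-4 - \frac{1}{6}\right) - - \frac{8}{5}\right) - 70\right)^{2} = \left(\left(- \frac{25}{6} + \frac{8}{5}\right) - 70\right)^{2} = \left(- \frac{77}{30} - 70\right)^{2} = \left(- \frac{2177}{30}\right)^{2} = \frac{4739329}{900}$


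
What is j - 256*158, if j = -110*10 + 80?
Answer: -41468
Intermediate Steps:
j = -1020 (j = -1100 + 80 = -1020)
j - 256*158 = -1020 - 256*158 = -1020 - 40448 = -41468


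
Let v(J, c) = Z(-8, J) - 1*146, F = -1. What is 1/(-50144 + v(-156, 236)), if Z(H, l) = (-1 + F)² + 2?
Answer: -1/50284 ≈ -1.9887e-5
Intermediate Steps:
Z(H, l) = 6 (Z(H, l) = (-1 - 1)² + 2 = (-2)² + 2 = 4 + 2 = 6)
v(J, c) = -140 (v(J, c) = 6 - 1*146 = 6 - 146 = -140)
1/(-50144 + v(-156, 236)) = 1/(-50144 - 140) = 1/(-50284) = -1/50284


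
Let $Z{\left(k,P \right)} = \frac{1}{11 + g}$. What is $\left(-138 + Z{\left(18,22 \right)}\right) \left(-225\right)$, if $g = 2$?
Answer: $\frac{403425}{13} \approx 31033.0$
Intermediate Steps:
$Z{\left(k,P \right)} = \frac{1}{13}$ ($Z{\left(k,P \right)} = \frac{1}{11 + 2} = \frac{1}{13}$)
$\left(-138 + Z{\left(18,22 \right)}\right) \left(-225\right) = \left(-138 + \frac{1}{13}\right) \left(-225\right) = \left(- \frac{1793}{13}\right) \left(-225\right) = \frac{403425}{13}$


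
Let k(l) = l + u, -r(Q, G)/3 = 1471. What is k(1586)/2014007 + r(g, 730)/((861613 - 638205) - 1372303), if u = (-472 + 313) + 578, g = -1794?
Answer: 3730449122/771294190755 ≈ 0.0048366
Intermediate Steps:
u = 419 (u = -159 + 578 = 419)
r(Q, G) = -4413 (r(Q, G) = -3*1471 = -4413)
k(l) = 419 + l (k(l) = l + 419 = 419 + l)
k(1586)/2014007 + r(g, 730)/((861613 - 638205) - 1372303) = (419 + 1586)/2014007 - 4413/((861613 - 638205) - 1372303) = 2005*(1/2014007) - 4413/(223408 - 1372303) = 2005/2014007 - 4413/(-1148895) = 2005/2014007 - 4413*(-1/1148895) = 2005/2014007 + 1471/382965 = 3730449122/771294190755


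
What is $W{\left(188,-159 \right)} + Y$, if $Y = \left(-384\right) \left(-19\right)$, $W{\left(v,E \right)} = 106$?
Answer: $7402$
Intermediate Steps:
$Y = 7296$
$W{\left(188,-159 \right)} + Y = 106 + 7296 = 7402$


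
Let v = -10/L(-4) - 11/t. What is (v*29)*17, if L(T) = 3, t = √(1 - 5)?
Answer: -4930/3 + 5423*I/2 ≈ -1643.3 + 2711.5*I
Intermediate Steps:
t = 2*I (t = √(-4) = 2*I ≈ 2.0*I)
v = -10/3 + 11*I/2 (v = -10/3 - 11*(-I/2) = -10*⅓ - (-11)*I/2 = -10/3 + 11*I/2 ≈ -3.3333 + 5.5*I)
(v*29)*17 = ((-10/3 + 11*I/2)*29)*17 = (-290/3 + 319*I/2)*17 = -4930/3 + 5423*I/2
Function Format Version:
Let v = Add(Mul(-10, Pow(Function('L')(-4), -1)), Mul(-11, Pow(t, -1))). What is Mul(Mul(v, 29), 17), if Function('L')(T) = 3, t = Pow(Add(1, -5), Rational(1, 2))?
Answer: Add(Rational(-4930, 3), Mul(Rational(5423, 2), I)) ≈ Add(-1643.3, Mul(2711.5, I))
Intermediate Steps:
t = Mul(2, I) (t = Pow(-4, Rational(1, 2)) = Mul(2, I) ≈ Mul(2.0000, I))
v = Add(Rational(-10, 3), Mul(Rational(11, 2), I)) (v = Add(Mul(-10, Pow(3, -1)), Mul(-11, Pow(Mul(2, I), -1))) = Add(Mul(-10, Rational(1, 3)), Mul(-11, Mul(Rational(-1, 2), I))) = Add(Rational(-10, 3), Mul(Rational(11, 2), I)) ≈ Add(-3.3333, Mul(5.5000, I)))
Mul(Mul(v, 29), 17) = Mul(Mul(Add(Rational(-10, 3), Mul(Rational(11, 2), I)), 29), 17) = Mul(Add(Rational(-290, 3), Mul(Rational(319, 2), I)), 17) = Add(Rational(-4930, 3), Mul(Rational(5423, 2), I))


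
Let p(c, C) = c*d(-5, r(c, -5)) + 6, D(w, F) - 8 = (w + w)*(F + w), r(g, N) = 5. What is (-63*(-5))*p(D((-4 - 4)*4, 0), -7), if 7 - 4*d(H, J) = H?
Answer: 1944810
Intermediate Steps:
d(H, J) = 7/4 - H/4
D(w, F) = 8 + 2*w*(F + w) (D(w, F) = 8 + (w + w)*(F + w) = 8 + (2*w)*(F + w) = 8 + 2*w*(F + w))
p(c, C) = 6 + 3*c (p(c, C) = c*(7/4 - ¼*(-5)) + 6 = c*(7/4 + 5/4) + 6 = c*3 + 6 = 3*c + 6 = 6 + 3*c)
(-63*(-5))*p(D((-4 - 4)*4, 0), -7) = (-63*(-5))*(6 + 3*(8 + 2*((-4 - 4)*4)² + 2*0*((-4 - 4)*4))) = 315*(6 + 3*(8 + 2*(-8*4)² + 2*0*(-8*4))) = 315*(6 + 3*(8 + 2*(-32)² + 2*0*(-32))) = 315*(6 + 3*(8 + 2*1024 + 0)) = 315*(6 + 3*(8 + 2048 + 0)) = 315*(6 + 3*2056) = 315*(6 + 6168) = 315*6174 = 1944810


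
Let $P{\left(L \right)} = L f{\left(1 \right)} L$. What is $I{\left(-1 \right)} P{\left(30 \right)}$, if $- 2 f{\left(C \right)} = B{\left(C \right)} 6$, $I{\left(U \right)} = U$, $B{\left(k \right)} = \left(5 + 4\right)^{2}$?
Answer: $218700$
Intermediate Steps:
$B{\left(k \right)} = 81$ ($B{\left(k \right)} = 9^{2} = 81$)
$f{\left(C \right)} = -243$ ($f{\left(C \right)} = - \frac{81 \cdot 6}{2} = \left(- \frac{1}{2}\right) 486 = -243$)
$P{\left(L \right)} = - 243 L^{2}$ ($P{\left(L \right)} = L \left(-243\right) L = - 243 L L = - 243 L^{2}$)
$I{\left(-1 \right)} P{\left(30 \right)} = - \left(-243\right) 30^{2} = - \left(-243\right) 900 = \left(-1\right) \left(-218700\right) = 218700$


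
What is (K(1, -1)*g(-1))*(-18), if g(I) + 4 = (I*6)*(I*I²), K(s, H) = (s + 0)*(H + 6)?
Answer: -180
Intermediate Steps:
K(s, H) = s*(6 + H)
g(I) = -4 + 6*I⁴ (g(I) = -4 + (I*6)*(I*I²) = -4 + (6*I)*I³ = -4 + 6*I⁴)
(K(1, -1)*g(-1))*(-18) = ((1*(6 - 1))*(-4 + 6*(-1)⁴))*(-18) = ((1*5)*(-4 + 6*1))*(-18) = (5*(-4 + 6))*(-18) = (5*2)*(-18) = 10*(-18) = -180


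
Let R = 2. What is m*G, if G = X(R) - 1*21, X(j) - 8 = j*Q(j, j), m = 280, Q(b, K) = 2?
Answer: -2520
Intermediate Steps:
X(j) = 8 + 2*j (X(j) = 8 + j*2 = 8 + 2*j)
G = -9 (G = (8 + 2*2) - 1*21 = (8 + 4) - 21 = 12 - 21 = -9)
m*G = 280*(-9) = -2520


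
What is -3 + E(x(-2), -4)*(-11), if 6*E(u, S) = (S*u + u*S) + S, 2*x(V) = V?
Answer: -31/3 ≈ -10.333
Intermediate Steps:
x(V) = V/2
E(u, S) = S/6 + S*u/3 (E(u, S) = ((S*u + u*S) + S)/6 = ((S*u + S*u) + S)/6 = (2*S*u + S)/6 = (S + 2*S*u)/6 = S/6 + S*u/3)
-3 + E(x(-2), -4)*(-11) = -3 + ((⅙)*(-4)*(1 + 2*((½)*(-2))))*(-11) = -3 + ((⅙)*(-4)*(1 + 2*(-1)))*(-11) = -3 + ((⅙)*(-4)*(1 - 2))*(-11) = -3 + ((⅙)*(-4)*(-1))*(-11) = -3 + (⅔)*(-11) = -3 - 22/3 = -31/3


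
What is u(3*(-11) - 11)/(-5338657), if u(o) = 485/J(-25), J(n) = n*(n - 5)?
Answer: -97/800798550 ≈ -1.2113e-7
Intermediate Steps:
J(n) = n*(-5 + n)
u(o) = 97/150 (u(o) = 485/((-25*(-5 - 25))) = 485/((-25*(-30))) = 485/750 = 485*(1/750) = 97/150)
u(3*(-11) - 11)/(-5338657) = (97/150)/(-5338657) = (97/150)*(-1/5338657) = -97/800798550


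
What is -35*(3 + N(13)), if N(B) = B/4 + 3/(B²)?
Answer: -148295/676 ≈ -219.37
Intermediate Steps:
N(B) = 3/B² + B/4 (N(B) = B*(¼) + 3/B² = B/4 + 3/B² = 3/B² + B/4)
-35*(3 + N(13)) = -35*(3 + (3/13² + (¼)*13)) = -35*(3 + (3*(1/169) + 13/4)) = -35*(3 + (3/169 + 13/4)) = -35*(3 + 2209/676) = -35*4237/676 = -148295/676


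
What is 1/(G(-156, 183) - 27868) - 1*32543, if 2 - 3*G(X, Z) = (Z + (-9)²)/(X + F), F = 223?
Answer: -182292803915/5601598 ≈ -32543.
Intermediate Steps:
G(X, Z) = ⅔ - (81 + Z)/(3*(223 + X)) (G(X, Z) = ⅔ - (Z + (-9)²)/(3*(X + 223)) = ⅔ - (Z + 81)/(3*(223 + X)) = ⅔ - (81 + Z)/(3*(223 + X)))
1/(G(-156, 183) - 27868) - 1*32543 = 1/((365 - 1*183 + 2*(-156))/(3*(223 - 156)) - 27868) - 1*32543 = 1/((⅓)*(365 - 183 - 312)/67 - 27868) - 32543 = 1/((⅓)*(1/67)*(-130) - 27868) - 32543 = 1/(-130/201 - 27868) - 32543 = 1/(-5601598/201) - 32543 = -201/5601598 - 32543 = -182292803915/5601598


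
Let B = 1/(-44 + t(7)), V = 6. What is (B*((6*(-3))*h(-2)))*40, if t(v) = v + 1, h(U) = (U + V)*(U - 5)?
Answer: -560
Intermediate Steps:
h(U) = (-5 + U)*(6 + U) (h(U) = (U + 6)*(U - 5) = (6 + U)*(-5 + U) = (-5 + U)*(6 + U))
t(v) = 1 + v
B = -1/36 (B = 1/(-44 + (1 + 7)) = 1/(-44 + 8) = 1/(-36) = -1/36 ≈ -0.027778)
(B*((6*(-3))*h(-2)))*40 = -6*(-3)*(-30 - 2 + (-2)**2)/36*40 = -(-1)*(-30 - 2 + 4)/2*40 = -(-1)*(-28)/2*40 = -1/36*504*40 = -14*40 = -560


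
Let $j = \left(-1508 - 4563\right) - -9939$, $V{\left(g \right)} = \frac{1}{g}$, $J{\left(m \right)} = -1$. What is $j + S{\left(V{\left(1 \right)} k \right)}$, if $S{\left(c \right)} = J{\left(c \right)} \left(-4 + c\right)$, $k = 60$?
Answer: $3812$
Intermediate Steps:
$S{\left(c \right)} = 4 - c$ ($S{\left(c \right)} = - (-4 + c) = 4 - c$)
$j = 3868$ ($j = -6071 + 9939 = 3868$)
$j + S{\left(V{\left(1 \right)} k \right)} = 3868 + \left(4 - 1^{-1} \cdot 60\right) = 3868 + \left(4 - 1 \cdot 60\right) = 3868 + \left(4 - 60\right) = 3868 - 56 = 3812$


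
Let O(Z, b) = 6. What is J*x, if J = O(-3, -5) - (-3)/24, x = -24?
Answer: -147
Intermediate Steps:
J = 49/8 (J = 6 - (-3)/24 = 6 - 1*(-1/8) = 6 + 1/8 = 49/8 ≈ 6.1250)
J*x = (49/8)*(-24) = -147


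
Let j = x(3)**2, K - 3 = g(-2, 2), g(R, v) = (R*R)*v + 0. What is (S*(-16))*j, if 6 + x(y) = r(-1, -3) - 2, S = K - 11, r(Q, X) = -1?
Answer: 0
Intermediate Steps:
g(R, v) = v*R**2 (g(R, v) = R**2*v + 0 = v*R**2 + 0 = v*R**2)
K = 11 (K = 3 + 2*(-2)**2 = 3 + 2*4 = 3 + 8 = 11)
S = 0 (S = 11 - 11 = 0)
x(y) = -9 (x(y) = -6 + (-1 - 2) = -6 - 3 = -9)
j = 81 (j = (-9)**2 = 81)
(S*(-16))*j = (0*(-16))*81 = 0*81 = 0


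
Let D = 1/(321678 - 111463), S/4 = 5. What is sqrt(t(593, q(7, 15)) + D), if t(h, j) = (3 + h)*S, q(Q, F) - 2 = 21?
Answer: 3*sqrt(58527658579135)/210215 ≈ 109.18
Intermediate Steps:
S = 20 (S = 4*5 = 20)
q(Q, F) = 23 (q(Q, F) = 2 + 21 = 23)
t(h, j) = 60 + 20*h (t(h, j) = (3 + h)*20 = 60 + 20*h)
D = 1/210215 ≈ 4.7570e-6
sqrt(t(593, q(7, 15)) + D) = sqrt((60 + 20*593) + 1/210215) = sqrt((60 + 11860) + 1/210215) = sqrt(11920 + 1/210215) = sqrt(2505762801/210215) = 3*sqrt(58527658579135)/210215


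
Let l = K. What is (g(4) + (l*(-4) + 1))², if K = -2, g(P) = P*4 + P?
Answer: 841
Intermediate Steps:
g(P) = 5*P (g(P) = 4*P + P = 5*P)
l = -2
(g(4) + (l*(-4) + 1))² = (5*4 + (-2*(-4) + 1))² = (20 + (8 + 1))² = (20 + 9)² = 29² = 841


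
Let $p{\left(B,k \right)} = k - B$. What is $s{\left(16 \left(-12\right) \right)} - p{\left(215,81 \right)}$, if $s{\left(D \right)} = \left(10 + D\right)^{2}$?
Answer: $33258$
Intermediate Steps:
$s{\left(16 \left(-12\right) \right)} - p{\left(215,81 \right)} = \left(10 + 16 \left(-12\right)\right)^{2} - \left(81 - 215\right) = \left(10 - 192\right)^{2} - \left(81 - 215\right) = \left(-182\right)^{2} - -134 = 33124 + 134 = 33258$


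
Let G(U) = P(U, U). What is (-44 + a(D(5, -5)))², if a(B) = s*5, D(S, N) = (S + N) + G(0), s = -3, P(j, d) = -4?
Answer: 3481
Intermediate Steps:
G(U) = -4
D(S, N) = -4 + N + S (D(S, N) = (S + N) - 4 = (N + S) - 4 = -4 + N + S)
a(B) = -15 (a(B) = -3*5 = -15)
(-44 + a(D(5, -5)))² = (-44 - 15)² = (-59)² = 3481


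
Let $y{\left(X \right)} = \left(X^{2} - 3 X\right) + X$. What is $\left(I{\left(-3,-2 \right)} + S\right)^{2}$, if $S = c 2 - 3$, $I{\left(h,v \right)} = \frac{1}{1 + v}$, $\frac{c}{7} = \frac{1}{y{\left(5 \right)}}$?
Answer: $\frac{2116}{225} \approx 9.4044$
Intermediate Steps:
$y{\left(X \right)} = X^{2} - 2 X$
$c = \frac{7}{15}$ ($c = \frac{7}{5 \left(-2 + 5\right)} = \frac{7}{5 \cdot 3} = \frac{7}{15} \approx 0.46667$)
$S = - \frac{31}{15}$ ($S = \frac{7}{15} \cdot 2 - 3 = \frac{14}{15} - 3 = - \frac{31}{15} \approx -2.0667$)
$\left(I{\left(-3,-2 \right)} + S\right)^{2} = \left(\frac{1}{1 - 2} - \frac{31}{15}\right)^{2} = \left(\frac{1}{-1} - \frac{31}{15}\right)^{2} = \left(-1 - \frac{31}{15}\right)^{2} = \left(- \frac{46}{15}\right)^{2} = \frac{2116}{225}$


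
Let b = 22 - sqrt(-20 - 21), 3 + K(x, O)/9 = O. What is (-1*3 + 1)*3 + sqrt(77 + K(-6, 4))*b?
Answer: -6 + sqrt(86)*(22 - I*sqrt(41)) ≈ 198.02 - 59.38*I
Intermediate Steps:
K(x, O) = -27 + 9*O
b = 22 - I*sqrt(41) (b = 22 - sqrt(-41) = 22 - I*sqrt(41) ≈ 22.0 - 6.4031*I)
(-1*3 + 1)*3 + sqrt(77 + K(-6, 4))*b = (-1*3 + 1)*3 + sqrt(77 + (-27 + 9*4))*(22 - I*sqrt(41)) = (-3 + 1)*3 + sqrt(77 + (-27 + 36))*(22 - I*sqrt(41)) = -2*3 + sqrt(77 + 9)*(22 - I*sqrt(41)) = -6 + sqrt(86)*(22 - I*sqrt(41))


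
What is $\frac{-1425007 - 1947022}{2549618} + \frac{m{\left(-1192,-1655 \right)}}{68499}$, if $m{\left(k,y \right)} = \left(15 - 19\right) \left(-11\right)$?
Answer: $- \frac{230868431279}{174646283382} \approx -1.3219$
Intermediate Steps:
$m{\left(k,y \right)} = 44$ ($m{\left(k,y \right)} = \left(-4\right) \left(-11\right) = 44$)
$\frac{-1425007 - 1947022}{2549618} + \frac{m{\left(-1192,-1655 \right)}}{68499} = \frac{-1425007 - 1947022}{2549618} + \frac{44}{68499} = \left(-1425007 - 1947022\right) \frac{1}{2549618} + 44 \cdot \frac{1}{68499} = \left(-3372029\right) \frac{1}{2549618} + \frac{44}{68499} = - \frac{3372029}{2549618} + \frac{44}{68499} = - \frac{230868431279}{174646283382}$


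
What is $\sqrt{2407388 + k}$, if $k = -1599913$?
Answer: $5 \sqrt{32299} \approx 898.6$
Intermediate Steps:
$\sqrt{2407388 + k} = \sqrt{2407388 - 1599913} = \sqrt{807475} = 5 \sqrt{32299}$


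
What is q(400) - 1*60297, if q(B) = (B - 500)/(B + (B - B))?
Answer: -241189/4 ≈ -60297.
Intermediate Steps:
q(B) = (-500 + B)/B (q(B) = (-500 + B)/(B + 0) = (-500 + B)/B)
q(400) - 1*60297 = (-500 + 400)/400 - 1*60297 = (1/400)*(-100) - 60297 = -¼ - 60297 = -241189/4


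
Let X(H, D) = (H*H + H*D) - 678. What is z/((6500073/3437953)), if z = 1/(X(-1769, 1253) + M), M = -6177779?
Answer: -3437953/34227128892669 ≈ -1.0045e-7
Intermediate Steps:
X(H, D) = -678 + H**2 + D*H (X(H, D) = (H**2 + D*H) - 678 = -678 + H**2 + D*H)
z = -1/5265653 (z = 1/((-678 + (-1769)**2 + 1253*(-1769)) - 6177779) = 1/((-678 + 3129361 - 2216557) - 6177779) = 1/(912126 - 6177779) = 1/(-5265653) = -1/5265653 ≈ -1.8991e-7)
z/((6500073/3437953)) = -1/(5265653*(6500073/3437953)) = -1/(5265653*(6500073*(1/3437953))) = -1/(5265653*6500073/3437953) = -1/5265653*3437953/6500073 = -3437953/34227128892669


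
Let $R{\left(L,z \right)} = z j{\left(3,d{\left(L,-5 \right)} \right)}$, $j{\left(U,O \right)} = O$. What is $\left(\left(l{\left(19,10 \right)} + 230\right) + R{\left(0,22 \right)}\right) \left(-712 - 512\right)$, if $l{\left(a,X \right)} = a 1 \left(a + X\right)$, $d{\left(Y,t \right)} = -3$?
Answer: $-875160$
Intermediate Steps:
$l{\left(a,X \right)} = a \left(X + a\right)$
$R{\left(L,z \right)} = - 3 z$ ($R{\left(L,z \right)} = z \left(-3\right) = - 3 z$)
$\left(\left(l{\left(19,10 \right)} + 230\right) + R{\left(0,22 \right)}\right) \left(-712 - 512\right) = \left(\left(19 \left(10 + 19\right) + 230\right) - 66\right) \left(-712 - 512\right) = \left(\left(19 \cdot 29 + 230\right) - 66\right) \left(-1224\right) = \left(\left(551 + 230\right) - 66\right) \left(-1224\right) = \left(781 - 66\right) \left(-1224\right) = 715 \left(-1224\right) = -875160$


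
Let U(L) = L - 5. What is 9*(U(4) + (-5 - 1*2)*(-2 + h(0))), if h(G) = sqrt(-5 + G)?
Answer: 117 - 63*I*sqrt(5) ≈ 117.0 - 140.87*I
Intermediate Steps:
U(L) = -5 + L
9*(U(4) + (-5 - 1*2)*(-2 + h(0))) = 9*((-5 + 4) + (-5 - 1*2)*(-2 + sqrt(-5 + 0))) = 9*(-1 + (-5 - 2)*(-2 + sqrt(-5))) = 9*(-1 - 7*(-2 + I*sqrt(5))) = 9*(-1 + (14 - 7*I*sqrt(5))) = 9*(13 - 7*I*sqrt(5)) = 117 - 63*I*sqrt(5)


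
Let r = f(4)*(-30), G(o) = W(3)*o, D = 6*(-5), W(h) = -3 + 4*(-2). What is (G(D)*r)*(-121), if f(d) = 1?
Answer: 1197900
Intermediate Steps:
W(h) = -11 (W(h) = -3 - 8 = -11)
D = -30
G(o) = -11*o
r = -30 (r = 1*(-30) = -30)
(G(D)*r)*(-121) = (-11*(-30)*(-30))*(-121) = (330*(-30))*(-121) = -9900*(-121) = 1197900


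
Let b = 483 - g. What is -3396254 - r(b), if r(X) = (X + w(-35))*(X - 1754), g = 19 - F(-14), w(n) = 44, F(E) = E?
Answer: -2752078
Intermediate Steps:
g = 33 (g = 19 - 1*(-14) = 19 + 14 = 33)
b = 450 (b = 483 - 1*33 = 483 - 33 = 450)
r(X) = (-1754 + X)*(44 + X) (r(X) = (X + 44)*(X - 1754) = (44 + X)*(-1754 + X) = (-1754 + X)*(44 + X))
-3396254 - r(b) = -3396254 - (-77176 + 450² - 1710*450) = -3396254 - (-77176 + 202500 - 769500) = -3396254 - 1*(-644176) = -3396254 + 644176 = -2752078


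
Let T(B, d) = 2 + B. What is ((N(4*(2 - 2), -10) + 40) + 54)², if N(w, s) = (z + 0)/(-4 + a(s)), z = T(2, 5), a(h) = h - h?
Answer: 8649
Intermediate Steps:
a(h) = 0
z = 4 (z = 2 + 2 = 4)
N(w, s) = -1 (N(w, s) = (4 + 0)/(-4 + 0) = 4/(-4) = 4*(-¼) = -1)
((N(4*(2 - 2), -10) + 40) + 54)² = ((-1 + 40) + 54)² = (39 + 54)² = 93² = 8649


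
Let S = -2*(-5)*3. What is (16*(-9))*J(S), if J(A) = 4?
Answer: -576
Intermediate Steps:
S = 30 (S = 10*3 = 30)
(16*(-9))*J(S) = (16*(-9))*4 = -144*4 = -576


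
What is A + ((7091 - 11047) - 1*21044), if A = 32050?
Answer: 7050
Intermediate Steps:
A + ((7091 - 11047) - 1*21044) = 32050 + ((7091 - 11047) - 1*21044) = 32050 + (-3956 - 21044) = 32050 - 25000 = 7050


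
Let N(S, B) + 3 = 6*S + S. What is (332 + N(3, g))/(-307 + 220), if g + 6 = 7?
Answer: -350/87 ≈ -4.0230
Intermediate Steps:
g = 1 (g = -6 + 7 = 1)
N(S, B) = -3 + 7*S (N(S, B) = -3 + (6*S + S) = -3 + 7*S)
(332 + N(3, g))/(-307 + 220) = (332 + (-3 + 7*3))/(-307 + 220) = (332 + (-3 + 21))/(-87) = (332 + 18)*(-1/87) = 350*(-1/87) = -350/87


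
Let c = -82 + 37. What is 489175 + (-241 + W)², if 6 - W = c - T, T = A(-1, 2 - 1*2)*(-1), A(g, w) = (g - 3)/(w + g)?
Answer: 526811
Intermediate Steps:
A(g, w) = (-3 + g)/(g + w)
c = -45
T = -4 (T = ((-3 - 1)/(-1 + (2 - 1*2)))*(-1) = (-4/(-1 + (2 - 2)))*(-1) = (-4/(-1 + 0))*(-1) = (-4/(-1))*(-1) = -1*(-4)*(-1) = 4*(-1) = -4)
W = 47 (W = 6 - (-45 - 1*(-4)) = 6 - (-45 + 4) = 6 - 1*(-41) = 6 + 41 = 47)
489175 + (-241 + W)² = 489175 + (-241 + 47)² = 489175 + (-194)² = 489175 + 37636 = 526811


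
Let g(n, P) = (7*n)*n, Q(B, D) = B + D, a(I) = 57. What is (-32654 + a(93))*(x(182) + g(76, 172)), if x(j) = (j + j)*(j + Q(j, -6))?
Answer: -5565742168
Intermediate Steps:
x(j) = 2*j*(-6 + 2*j) (x(j) = (j + j)*(j + (j - 6)) = (2*j)*(j + (-6 + j)) = (2*j)*(-6 + 2*j) = 2*j*(-6 + 2*j))
g(n, P) = 7*n**2
(-32654 + a(93))*(x(182) + g(76, 172)) = (-32654 + 57)*(4*182*(-3 + 182) + 7*76**2) = -32597*(4*182*179 + 7*5776) = -32597*(130312 + 40432) = -32597*170744 = -5565742168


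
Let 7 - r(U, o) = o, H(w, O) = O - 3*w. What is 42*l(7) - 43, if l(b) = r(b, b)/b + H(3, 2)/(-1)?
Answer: 251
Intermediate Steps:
r(U, o) = 7 - o
l(b) = 7 + (7 - b)/b (l(b) = (7 - b)/b + (2 - 3*3)/(-1) = (7 - b)/b + (2 - 9)*(-1) = (7 - b)/b - 7*(-1) = (7 - b)/b + 7 = 7 + (7 - b)/b)
42*l(7) - 43 = 42*(6 + 7/7) - 43 = 42*(6 + 7*(⅐)) - 43 = 42*(6 + 1) - 43 = 42*7 - 43 = 294 - 43 = 251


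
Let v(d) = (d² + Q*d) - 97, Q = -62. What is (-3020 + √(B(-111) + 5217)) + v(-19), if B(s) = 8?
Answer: -1578 + 5*√209 ≈ -1505.7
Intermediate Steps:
v(d) = -97 + d² - 62*d (v(d) = (d² - 62*d) - 97 = -97 + d² - 62*d)
(-3020 + √(B(-111) + 5217)) + v(-19) = (-3020 + √(8 + 5217)) + (-97 + (-19)² - 62*(-19)) = (-3020 + √5225) + (-97 + 361 + 1178) = (-3020 + 5*√209) + 1442 = -1578 + 5*√209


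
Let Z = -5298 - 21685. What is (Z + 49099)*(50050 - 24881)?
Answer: 556637604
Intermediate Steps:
Z = -26983
(Z + 49099)*(50050 - 24881) = (-26983 + 49099)*(50050 - 24881) = 22116*25169 = 556637604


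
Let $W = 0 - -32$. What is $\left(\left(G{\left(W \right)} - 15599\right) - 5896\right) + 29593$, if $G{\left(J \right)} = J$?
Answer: $8130$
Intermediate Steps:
$W = 32$ ($W = 0 + 32 = 32$)
$\left(\left(G{\left(W \right)} - 15599\right) - 5896\right) + 29593 = \left(\left(32 - 15599\right) - 5896\right) + 29593 = \left(-15567 - 5896\right) + 29593 = -21463 + 29593 = 8130$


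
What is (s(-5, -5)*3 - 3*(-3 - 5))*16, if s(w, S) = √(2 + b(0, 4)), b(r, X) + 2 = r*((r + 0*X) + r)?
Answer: 384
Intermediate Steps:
b(r, X) = -2 + 2*r² (b(r, X) = -2 + r*((r + 0*X) + r) = -2 + r*((r + 0) + r) = -2 + r*(r + r) = -2 + r*(2*r) = -2 + 2*r²)
s(w, S) = 0 (s(w, S) = √(2 + (-2 + 2*0²)) = √(2 + (-2 + 2*0)) = √(2 + (-2 + 0)) = √(2 - 2) = √0 = 0)
(s(-5, -5)*3 - 3*(-3 - 5))*16 = (0*3 - 3*(-3 - 5))*16 = (0 - 3*(-8))*16 = (0 + 24)*16 = 24*16 = 384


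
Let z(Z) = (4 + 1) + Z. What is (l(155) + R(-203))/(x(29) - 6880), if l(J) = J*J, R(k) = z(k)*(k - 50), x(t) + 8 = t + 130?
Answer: -74119/6729 ≈ -11.015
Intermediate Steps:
z(Z) = 5 + Z
x(t) = 122 + t (x(t) = -8 + (t + 130) = -8 + (130 + t) = 122 + t)
R(k) = (-50 + k)*(5 + k) (R(k) = (5 + k)*(k - 50) = (5 + k)*(-50 + k) = (-50 + k)*(5 + k))
l(J) = J²
(l(155) + R(-203))/(x(29) - 6880) = (155² + (-50 - 203)*(5 - 203))/((122 + 29) - 6880) = (24025 - 253*(-198))/(151 - 6880) = (24025 + 50094)/(-6729) = 74119*(-1/6729) = -74119/6729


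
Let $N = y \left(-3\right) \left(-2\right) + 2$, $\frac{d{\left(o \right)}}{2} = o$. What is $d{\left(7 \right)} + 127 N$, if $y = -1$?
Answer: $-494$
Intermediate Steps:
$d{\left(o \right)} = 2 o$
$N = -4$ ($N = \left(-1\right) \left(-3\right) \left(-2\right) + 2 = 3 \left(-2\right) + 2 = -6 + 2 = -4$)
$d{\left(7 \right)} + 127 N = 2 \cdot 7 + 127 \left(-4\right) = 14 - 508 = -494$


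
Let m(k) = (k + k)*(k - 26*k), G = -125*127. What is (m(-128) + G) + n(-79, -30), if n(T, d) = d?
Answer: -835105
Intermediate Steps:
G = -15875
m(k) = -50*k² (m(k) = (2*k)*(-25*k) = -50*k²)
(m(-128) + G) + n(-79, -30) = (-50*(-128)² - 15875) - 30 = (-50*16384 - 15875) - 30 = (-819200 - 15875) - 30 = -835075 - 30 = -835105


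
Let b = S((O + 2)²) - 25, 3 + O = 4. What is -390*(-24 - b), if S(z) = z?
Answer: 3120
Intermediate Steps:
O = 1 (O = -3 + 4 = 1)
b = -16 (b = (1 + 2)² - 25 = 3² - 25 = 9 - 25 = -16)
-390*(-24 - b) = -390*(-24 - 1*(-16)) = -390*(-24 + 16) = -390*(-8) = 3120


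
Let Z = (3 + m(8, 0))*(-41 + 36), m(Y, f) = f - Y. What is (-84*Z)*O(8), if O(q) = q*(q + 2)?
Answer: -168000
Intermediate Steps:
Z = 25 (Z = (3 + (0 - 1*8))*(-41 + 36) = (3 + (0 - 8))*(-5) = (3 - 8)*(-5) = -5*(-5) = 25)
O(q) = q*(2 + q)
(-84*Z)*O(8) = (-84*25)*(8*(2 + 8)) = -16800*10 = -2100*80 = -168000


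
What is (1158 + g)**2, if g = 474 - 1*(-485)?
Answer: 4481689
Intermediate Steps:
g = 959 (g = 474 + 485 = 959)
(1158 + g)**2 = (1158 + 959)**2 = 2117**2 = 4481689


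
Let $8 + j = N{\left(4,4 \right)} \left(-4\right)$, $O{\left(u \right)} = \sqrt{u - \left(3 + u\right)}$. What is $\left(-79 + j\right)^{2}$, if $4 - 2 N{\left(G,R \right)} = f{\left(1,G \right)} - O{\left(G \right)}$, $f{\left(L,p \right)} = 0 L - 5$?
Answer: $11013 + 420 i \sqrt{3} \approx 11013.0 + 727.46 i$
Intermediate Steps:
$O{\left(u \right)} = i \sqrt{3}$ ($O{\left(u \right)} = \sqrt{-3} = i \sqrt{3}$)
$f{\left(L,p \right)} = -5$ ($f{\left(L,p \right)} = 0 - 5 = -5$)
$N{\left(G,R \right)} = \frac{9}{2} + \frac{i \sqrt{3}}{2}$ ($N{\left(G,R \right)} = 2 - \frac{-5 - i \sqrt{3}}{2} = 2 + \left(\frac{5}{2} + \frac{i \sqrt{3}}{2}\right) = \frac{9}{2} + \frac{i \sqrt{3}}{2}$)
$j = -26 - 2 i \sqrt{3}$ ($j = -8 + \left(\frac{9}{2} + \frac{i \sqrt{3}}{2}\right) \left(-4\right) = -8 - \left(18 + 2 i \sqrt{3}\right) = -26 - 2 i \sqrt{3} \approx -26.0 - 3.4641 i$)
$\left(-79 + j\right)^{2} = \left(-79 - \left(26 + 2 i \sqrt{3}\right)\right)^{2} = \left(-105 - 2 i \sqrt{3}\right)^{2}$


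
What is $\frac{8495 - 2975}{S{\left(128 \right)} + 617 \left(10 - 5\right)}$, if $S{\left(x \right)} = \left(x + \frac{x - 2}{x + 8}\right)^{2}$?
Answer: $\frac{25524480}{91125329} \approx 0.2801$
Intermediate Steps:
$S{\left(x \right)} = \left(x + \frac{-2 + x}{8 + x}\right)^{2}$
$\frac{8495 - 2975}{S{\left(128 \right)} + 617 \left(10 - 5\right)} = \frac{8495 - 2975}{\frac{\left(-2 + 128^{2} + 9 \cdot 128\right)^{2}}{\left(8 + 128\right)^{2}} + 617 \left(10 - 5\right)} = \frac{5520}{\frac{\left(-2 + 16384 + 1152\right)^{2}}{18496} + 617 \cdot 5} = \frac{5520}{\frac{17534^{2}}{18496} + 3085} = \frac{5520}{\frac{1}{18496} \cdot 307441156 + 3085} = \frac{5520}{\frac{76860289}{4624} + 3085} = \frac{5520}{\frac{91125329}{4624}} = 5520 \cdot \frac{4624}{91125329} = \frac{25524480}{91125329}$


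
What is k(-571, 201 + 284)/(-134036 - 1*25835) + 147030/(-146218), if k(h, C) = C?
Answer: -406495670/403034791 ≈ -1.0086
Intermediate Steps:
k(-571, 201 + 284)/(-134036 - 1*25835) + 147030/(-146218) = (201 + 284)/(-134036 - 1*25835) + 147030/(-146218) = 485/(-134036 - 25835) + 147030*(-1/146218) = 485/(-159871) - 2535/2521 = 485*(-1/159871) - 2535/2521 = -485/159871 - 2535/2521 = -406495670/403034791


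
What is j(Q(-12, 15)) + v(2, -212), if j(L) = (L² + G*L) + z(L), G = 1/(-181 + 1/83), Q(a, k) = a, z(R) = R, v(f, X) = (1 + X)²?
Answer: 335389181/7511 ≈ 44653.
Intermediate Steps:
G = -83/15022 (G = 1/(-181 + 1/83) = 1/(-15022/83) = -83/15022 ≈ -0.0055252)
j(L) = L² + 14939*L/15022 (j(L) = (L² - 83*L/15022) + L = L² + 14939*L/15022)
j(Q(-12, 15)) + v(2, -212) = (1/15022)*(-12)*(14939 + 15022*(-12)) + (1 - 212)² = (1/15022)*(-12)*(14939 - 180264) + (-211)² = (1/15022)*(-12)*(-165325) + 44521 = 991950/7511 + 44521 = 335389181/7511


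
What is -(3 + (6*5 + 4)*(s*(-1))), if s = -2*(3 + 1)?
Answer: -275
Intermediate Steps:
s = -8 (s = -2*4 = -8)
-(3 + (6*5 + 4)*(s*(-1))) = -(3 + (6*5 + 4)*(-8*(-1))) = -(3 + (30 + 4)*8) = -(3 + 34*8) = -(3 + 272) = -1*275 = -275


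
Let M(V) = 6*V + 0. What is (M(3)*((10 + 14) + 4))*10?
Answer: 5040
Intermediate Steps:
M(V) = 6*V
(M(3)*((10 + 14) + 4))*10 = ((6*3)*((10 + 14) + 4))*10 = (18*(24 + 4))*10 = (18*28)*10 = 504*10 = 5040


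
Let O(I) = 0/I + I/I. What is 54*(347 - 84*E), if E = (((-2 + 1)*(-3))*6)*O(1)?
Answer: -62910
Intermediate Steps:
O(I) = 1 (O(I) = 0 + 1 = 1)
E = 18 (E = (((-2 + 1)*(-3))*6)*1 = (-1*(-3)*6)*1 = (3*6)*1 = 18*1 = 18)
54*(347 - 84*E) = 54*(347 - 84*18) = 54*(347 - 1512) = 54*(-1165) = -62910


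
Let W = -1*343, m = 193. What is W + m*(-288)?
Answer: -55927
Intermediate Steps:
W = -343
W + m*(-288) = -343 + 193*(-288) = -343 - 55584 = -55927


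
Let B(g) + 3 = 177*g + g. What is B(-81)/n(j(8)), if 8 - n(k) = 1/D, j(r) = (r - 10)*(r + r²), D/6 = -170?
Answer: -14709420/8161 ≈ -1802.4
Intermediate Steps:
D = -1020 (D = 6*(-170) = -1020)
B(g) = -3 + 178*g (B(g) = -3 + (177*g + g) = -3 + 178*g)
j(r) = (-10 + r)*(r + r²)
n(k) = 8161/1020 (n(k) = 8 - 1/(-1020) = 8 - 1*(-1/1020) = 8 + 1/1020 = 8161/1020)
B(-81)/n(j(8)) = (-3 + 178*(-81))/(8161/1020) = (-3 - 14418)*(1020/8161) = -14421*1020/8161 = -14709420/8161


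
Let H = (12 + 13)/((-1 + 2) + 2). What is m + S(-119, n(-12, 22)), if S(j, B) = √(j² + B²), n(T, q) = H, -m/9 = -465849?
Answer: 4192641 + √128074/3 ≈ 4.1928e+6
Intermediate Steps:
m = 4192641 (m = -9*(-465849) = 4192641)
H = 25/3 (H = 25/(1 + 2) = 25/3 ≈ 8.3333)
n(T, q) = 25/3
S(j, B) = √(B² + j²)
m + S(-119, n(-12, 22)) = 4192641 + √((25/3)² + (-119)²) = 4192641 + √(625/9 + 14161) = 4192641 + √(128074/9) = 4192641 + √128074/3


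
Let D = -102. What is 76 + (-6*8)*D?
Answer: 4972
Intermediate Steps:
76 + (-6*8)*D = 76 - 6*8*(-102) = 76 - 48*(-102) = 76 + 4896 = 4972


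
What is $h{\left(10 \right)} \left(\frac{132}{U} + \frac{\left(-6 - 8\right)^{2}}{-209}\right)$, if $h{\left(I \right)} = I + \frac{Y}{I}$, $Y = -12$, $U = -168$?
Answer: $- \frac{10086}{665} \approx -15.167$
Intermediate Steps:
$h{\left(I \right)} = I - \frac{12}{I}$
$h{\left(10 \right)} \left(\frac{132}{U} + \frac{\left(-6 - 8\right)^{2}}{-209}\right) = \left(10 - \frac{12}{10}\right) \left(\frac{132}{-168} + \frac{\left(-6 - 8\right)^{2}}{-209}\right) = \left(10 - \frac{6}{5}\right) \left(132 \left(- \frac{1}{168}\right) + \left(-14\right)^{2} \left(- \frac{1}{209}\right)\right) = \left(10 - \frac{6}{5}\right) \left(- \frac{11}{14} + 196 \left(- \frac{1}{209}\right)\right) = \frac{44 \left(- \frac{11}{14} - \frac{196}{209}\right)}{5} = \frac{44}{5} \left(- \frac{5043}{2926}\right) = - \frac{10086}{665}$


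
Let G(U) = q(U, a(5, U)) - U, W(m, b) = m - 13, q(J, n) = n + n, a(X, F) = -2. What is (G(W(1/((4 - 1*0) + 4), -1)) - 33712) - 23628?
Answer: -458649/8 ≈ -57331.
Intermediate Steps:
q(J, n) = 2*n
W(m, b) = -13 + m
G(U) = -4 - U (G(U) = 2*(-2) - U = -4 - U)
(G(W(1/((4 - 1*0) + 4), -1)) - 33712) - 23628 = ((-4 - (-13 + 1/((4 - 1*0) + 4))) - 33712) - 23628 = ((-4 - (-13 + 1/((4 + 0) + 4))) - 33712) - 23628 = ((-4 - (-13 + 1/(4 + 4))) - 33712) - 23628 = ((-4 - (-13 + 1/8)) - 33712) - 23628 = ((-4 - (-13 + ⅛)) - 33712) - 23628 = ((-4 - 1*(-103/8)) - 33712) - 23628 = ((-4 + 103/8) - 33712) - 23628 = (71/8 - 33712) - 23628 = -269625/8 - 23628 = -458649/8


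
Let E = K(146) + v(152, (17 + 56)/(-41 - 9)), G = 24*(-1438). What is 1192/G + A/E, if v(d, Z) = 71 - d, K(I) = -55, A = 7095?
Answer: -15314047/293352 ≈ -52.204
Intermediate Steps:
G = -34512
E = -136 (E = -55 + (71 - 1*152) = -55 + (71 - 152) = -55 - 81 = -136)
1192/G + A/E = 1192/(-34512) + 7095/(-136) = 1192*(-1/34512) + 7095*(-1/136) = -149/4314 - 7095/136 = -15314047/293352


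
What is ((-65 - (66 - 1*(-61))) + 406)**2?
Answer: 45796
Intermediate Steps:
((-65 - (66 - 1*(-61))) + 406)**2 = ((-65 - (66 + 61)) + 406)**2 = ((-65 - 1*127) + 406)**2 = ((-65 - 127) + 406)**2 = (-192 + 406)**2 = 214**2 = 45796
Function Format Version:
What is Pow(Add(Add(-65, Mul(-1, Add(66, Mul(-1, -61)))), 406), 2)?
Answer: 45796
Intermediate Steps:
Pow(Add(Add(-65, Mul(-1, Add(66, Mul(-1, -61)))), 406), 2) = Pow(Add(Add(-65, Mul(-1, Add(66, 61))), 406), 2) = Pow(Add(Add(-65, Mul(-1, 127)), 406), 2) = Pow(Add(Add(-65, -127), 406), 2) = Pow(Add(-192, 406), 2) = Pow(214, 2) = 45796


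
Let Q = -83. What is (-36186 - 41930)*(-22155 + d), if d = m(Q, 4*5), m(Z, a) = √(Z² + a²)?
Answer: 1730659980 - 78116*√7289 ≈ 1.7240e+9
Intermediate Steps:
d = √7289 (d = √((-83)² + (4*5)²) = √(6889 + 20²) = √(6889 + 400) = √7289 ≈ 85.376)
(-36186 - 41930)*(-22155 + d) = (-36186 - 41930)*(-22155 + √7289) = -78116*(-22155 + √7289) = 1730659980 - 78116*√7289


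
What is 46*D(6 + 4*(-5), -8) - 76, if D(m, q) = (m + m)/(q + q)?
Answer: 9/2 ≈ 4.5000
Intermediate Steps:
D(m, q) = m/q (D(m, q) = (2*m)/((2*q)) = (2*m)*(1/(2*q)) = m/q)
46*D(6 + 4*(-5), -8) - 76 = 46*((6 + 4*(-5))/(-8)) - 76 = 46*((6 - 20)*(-⅛)) - 76 = 46*(-14*(-⅛)) - 76 = 46*(7/4) - 76 = 161/2 - 76 = 9/2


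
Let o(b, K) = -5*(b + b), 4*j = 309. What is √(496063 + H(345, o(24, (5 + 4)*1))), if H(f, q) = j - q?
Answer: √1985521/2 ≈ 704.54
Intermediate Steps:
j = 309/4 (j = (¼)*309 = 309/4 ≈ 77.250)
o(b, K) = -10*b
H(f, q) = 309/4 - q
√(496063 + H(345, o(24, (5 + 4)*1))) = √(496063 + (309/4 - (-10)*24)) = √(496063 + (309/4 - 1*(-240))) = √(496063 + (309/4 + 240)) = √(496063 + 1269/4) = √(1985521/4) = √1985521/2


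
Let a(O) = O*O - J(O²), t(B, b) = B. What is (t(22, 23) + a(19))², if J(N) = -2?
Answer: 148225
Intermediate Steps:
a(O) = 2 + O² (a(O) = O*O - 1*(-2) = O² + 2 = 2 + O²)
(t(22, 23) + a(19))² = (22 + (2 + 19²))² = (22 + (2 + 361))² = (22 + 363)² = 385² = 148225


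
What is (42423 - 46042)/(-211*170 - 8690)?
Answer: 3619/44560 ≈ 0.081216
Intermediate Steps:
(42423 - 46042)/(-211*170 - 8690) = -3619/(-35870 - 8690) = -3619/(-44560) = -3619*(-1/44560) = 3619/44560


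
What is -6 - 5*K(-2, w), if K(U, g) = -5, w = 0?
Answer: 19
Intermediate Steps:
-6 - 5*K(-2, w) = -6 - 5*(-5) = -6 + 25 = 19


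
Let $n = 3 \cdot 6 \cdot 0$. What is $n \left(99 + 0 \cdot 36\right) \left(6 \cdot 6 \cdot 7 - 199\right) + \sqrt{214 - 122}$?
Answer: $2 \sqrt{23} \approx 9.5917$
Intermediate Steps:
$n = 0$ ($n = 18 \cdot 0 = 0$)
$n \left(99 + 0 \cdot 36\right) \left(6 \cdot 6 \cdot 7 - 199\right) + \sqrt{214 - 122} = 0 \left(99 + 0 \cdot 36\right) \left(6 \cdot 6 \cdot 7 - 199\right) + \sqrt{214 - 122} = 0 \left(99 + 0\right) \left(36 \cdot 7 - 199\right) + \sqrt{92} = 0 \cdot 99 \left(252 - 199\right) + 2 \sqrt{23} = 0 \cdot 99 \cdot 53 + 2 \sqrt{23} = 0 \cdot 5247 + 2 \sqrt{23} = 0 + 2 \sqrt{23} = 2 \sqrt{23}$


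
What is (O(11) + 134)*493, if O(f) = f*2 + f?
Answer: 82331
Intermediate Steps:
O(f) = 3*f (O(f) = 2*f + f = 3*f)
(O(11) + 134)*493 = (3*11 + 134)*493 = (33 + 134)*493 = 167*493 = 82331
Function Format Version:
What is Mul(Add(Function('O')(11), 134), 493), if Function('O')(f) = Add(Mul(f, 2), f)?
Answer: 82331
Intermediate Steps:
Function('O')(f) = Mul(3, f) (Function('O')(f) = Add(Mul(2, f), f) = Mul(3, f))
Mul(Add(Function('O')(11), 134), 493) = Mul(Add(Mul(3, 11), 134), 493) = Mul(Add(33, 134), 493) = Mul(167, 493) = 82331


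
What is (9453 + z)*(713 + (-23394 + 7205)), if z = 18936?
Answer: -439348164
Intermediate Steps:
(9453 + z)*(713 + (-23394 + 7205)) = (9453 + 18936)*(713 + (-23394 + 7205)) = 28389*(713 - 16189) = 28389*(-15476) = -439348164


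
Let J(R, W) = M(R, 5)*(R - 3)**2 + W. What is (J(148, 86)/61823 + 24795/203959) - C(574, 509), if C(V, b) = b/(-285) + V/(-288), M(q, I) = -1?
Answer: 614412889880249/172496007275760 ≈ 3.5619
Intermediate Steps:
J(R, W) = W - (-3 + R)**2 (J(R, W) = -(R - 3)**2 + W = -(-3 + R)**2 + W = W - (-3 + R)**2)
C(V, b) = -b/285 - V/288 (C(V, b) = b*(-1/285) + V*(-1/288) = -b/285 - V/288)
(J(148, 86)/61823 + 24795/203959) - C(574, 509) = ((86 - (-3 + 148)**2)/61823 + 24795/203959) - (-1/285*509 - 1/288*574) = ((86 - 1*145**2)*(1/61823) + 24795*(1/203959)) - (-509/285 - 287/144) = ((86 - 1*21025)*(1/61823) + 24795/203959) - 1*(-51697/13680) = ((86 - 21025)*(1/61823) + 24795/203959) + 51697/13680 = (-20939*1/61823 + 24795/203959) + 51697/13680 = (-20939/61823 + 24795/203959) + 51697/13680 = -2737796216/12609357257 + 51697/13680 = 614412889880249/172496007275760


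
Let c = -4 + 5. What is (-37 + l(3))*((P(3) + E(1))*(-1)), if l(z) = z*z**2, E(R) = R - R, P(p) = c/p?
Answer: 10/3 ≈ 3.3333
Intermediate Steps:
c = 1
P(p) = 1/p
E(R) = 0
l(z) = z**3
(-37 + l(3))*((P(3) + E(1))*(-1)) = (-37 + 3**3)*((1/3 + 0)*(-1)) = (-37 + 27)*((1/3 + 0)*(-1)) = -10*(-1)/3 = -10*(-1/3) = 10/3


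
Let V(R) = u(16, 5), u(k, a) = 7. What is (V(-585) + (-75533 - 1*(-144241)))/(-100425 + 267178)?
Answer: 68715/166753 ≈ 0.41208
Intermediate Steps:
V(R) = 7
(V(-585) + (-75533 - 1*(-144241)))/(-100425 + 267178) = (7 + (-75533 - 1*(-144241)))/(-100425 + 267178) = (7 + (-75533 + 144241))/166753 = (7 + 68708)*(1/166753) = 68715*(1/166753) = 68715/166753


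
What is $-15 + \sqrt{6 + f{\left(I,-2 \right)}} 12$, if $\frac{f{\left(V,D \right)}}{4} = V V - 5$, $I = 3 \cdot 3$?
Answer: $-15 + 12 \sqrt{310} \approx 196.28$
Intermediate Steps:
$I = 9$
$f{\left(V,D \right)} = -20 + 4 V^{2}$ ($f{\left(V,D \right)} = 4 \left(V V - 5\right) = 4 \left(V^{2} - 5\right) = 4 \left(-5 + V^{2}\right) = -20 + 4 V^{2}$)
$-15 + \sqrt{6 + f{\left(I,-2 \right)}} 12 = -15 + \sqrt{6 - \left(20 - 4 \cdot 9^{2}\right)} 12 = -15 + \sqrt{6 + \left(-20 + 4 \cdot 81\right)} 12 = -15 + \sqrt{6 + \left(-20 + 324\right)} 12 = -15 + \sqrt{6 + 304} \cdot 12 = -15 + \sqrt{310} \cdot 12 = -15 + 12 \sqrt{310}$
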